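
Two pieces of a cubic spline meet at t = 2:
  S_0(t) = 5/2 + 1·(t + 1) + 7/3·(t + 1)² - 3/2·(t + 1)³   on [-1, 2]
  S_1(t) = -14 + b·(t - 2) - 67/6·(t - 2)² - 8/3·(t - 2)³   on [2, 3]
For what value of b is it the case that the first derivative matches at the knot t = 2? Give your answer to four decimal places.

S_0'(t) = 1 + 14/3·(t + 1) - 9/2·(t + 1)², so S_0'(2) = -51/2. On the right, S_1'(2) = b, so b = -51/2.

-25.5000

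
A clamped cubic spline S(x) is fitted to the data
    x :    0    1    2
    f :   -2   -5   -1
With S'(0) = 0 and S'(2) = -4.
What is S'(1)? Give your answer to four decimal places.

1.7500

Let m_i = S''(x_i). Step sizes h_i = 1, 1; slopes of the chords Δ_i = (y_(i+1) - y_i)/h_i = -3, 4.
  1·m_0 + 4·m_1 + 1·m_2 = 6(Δ_1 - Δ_0) = 42
Clamped end conditions give two more equations: 2h_0·m_0 + h_0·m_1 = 6(Δ_0 - S'(0)) = -18 and h_1·m_1 + 2h_1·m_2 = 6(S'(2) - Δ_1) = -48.
Hence m_0 = -43/2, m_1 = 25, m_2 = -73/2.
On [1, 2], S'(x) = b_1 + 2c_1·(x - 1) + 3d_1·(x - 1)² with b_1 = Δ_1 - h_1(2m_1 + m_2)/6 = 7/4, c_1 = m_1/2 = 25/2, d_1 = (m_2 - m_1)/(6h_1) = -41/4. So S'(1) = 7/4.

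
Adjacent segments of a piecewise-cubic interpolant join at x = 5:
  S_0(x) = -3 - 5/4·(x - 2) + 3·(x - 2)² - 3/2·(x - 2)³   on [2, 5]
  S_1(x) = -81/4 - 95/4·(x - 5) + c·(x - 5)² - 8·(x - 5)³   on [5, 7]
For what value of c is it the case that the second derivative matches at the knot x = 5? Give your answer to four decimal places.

S_0''(x) = 6 - 9·(x - 2), so S_0''(5) = -21. On the right, S_1''(5) = 2c, so c = -21/2.

-10.5000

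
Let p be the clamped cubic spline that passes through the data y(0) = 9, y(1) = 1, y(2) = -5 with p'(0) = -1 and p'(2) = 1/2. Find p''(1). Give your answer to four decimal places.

4.5000

Write m_i for p''(x_i). With h_i = 1, 1 and divided differences Δ_i = -8, -6, the continuity of p' gives the tridiagonal system
  1·m_0 + 4·m_1 + 1·m_2 = 6(Δ_1 - Δ_0) = 12
Clamped end conditions give two more equations: 2h_0·m_0 + h_0·m_1 = 6(Δ_0 - p'(0)) = -42 and h_1·m_1 + 2h_1·m_2 = 6(p'(2) - Δ_1) = 39.
Solving: m_0 = -93/4, m_1 = 9/2, m_2 = 69/4.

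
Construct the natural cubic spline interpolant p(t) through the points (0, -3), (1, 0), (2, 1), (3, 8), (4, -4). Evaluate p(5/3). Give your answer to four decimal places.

-0.1376

With M_i denoting the second derivative at x_i, h_i = 1, 1, 1, 1, and Δ_i = (y_(i+1) − y_i)/h_i = 3, 1, 7, -12:
  1·M_0 + 4·M_1 + 1·M_2 = 6(Δ_1 - Δ_0) = -12
  1·M_1 + 4·M_2 + 1·M_3 = 6(Δ_2 - Δ_1) = 36
  1·M_2 + 4·M_3 + 1·M_4 = 6(Δ_3 - Δ_2) = -114
Natural end conditions: M_0 = M_4 = 0.
Forward elimination and back-substitution give M_0 = 0, M_1 = -219/28, M_2 = 135/7, M_3 = -933/28, M_4 = 0.
On [1, 2], p(t) = 0 + 11/28·(t - 1) - 219/56·(t - 1)² + 253/56·(t - 1)³.
With (t - 1) = 2/3: p(5/3) = -26/189.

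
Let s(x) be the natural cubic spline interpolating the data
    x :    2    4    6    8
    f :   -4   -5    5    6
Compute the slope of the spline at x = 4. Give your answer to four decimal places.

With M_i denoting the second derivative at x_i, h_i = 2, 2, 2, and Δ_i = (y_(i+1) − y_i)/h_i = -1/2, 5, 1/2:
  2·M_0 + 8·M_1 + 2·M_2 = 6(Δ_1 - Δ_0) = 33
  2·M_1 + 8·M_2 + 2·M_3 = 6(Δ_2 - Δ_1) = -27
Natural end conditions: M_0 = M_3 = 0.
Hence M_0 = 0, M_1 = 53/10, M_2 = -47/10, M_3 = 0.
On [4, 6], s'(x) = b_1 + 2c_1·(x - 4) + 3d_1·(x - 4)² with b_1 = Δ_1 - h_1(2M_1 + M_2)/6 = 91/30, c_1 = M_1/2 = 53/20, d_1 = (M_2 - M_1)/(6h_1) = -5/6. So s'(4) = 91/30.

3.0333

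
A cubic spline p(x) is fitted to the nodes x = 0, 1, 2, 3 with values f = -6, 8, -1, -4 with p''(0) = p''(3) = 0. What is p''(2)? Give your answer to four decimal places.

18.8000

Let m_i = p''(x_i). Step sizes h_i = 1, 1, 1; slopes of the chords Δ_i = (y_(i+1) - y_i)/h_i = 14, -9, -3.
  1·m_0 + 4·m_1 + 1·m_2 = 6(Δ_1 - Δ_0) = -138
  1·m_1 + 4·m_2 + 1·m_3 = 6(Δ_2 - Δ_1) = 36
Natural end conditions: m_0 = m_3 = 0.
Solving the tridiagonal system: m_0 = 0, m_1 = -196/5, m_2 = 94/5, m_3 = 0.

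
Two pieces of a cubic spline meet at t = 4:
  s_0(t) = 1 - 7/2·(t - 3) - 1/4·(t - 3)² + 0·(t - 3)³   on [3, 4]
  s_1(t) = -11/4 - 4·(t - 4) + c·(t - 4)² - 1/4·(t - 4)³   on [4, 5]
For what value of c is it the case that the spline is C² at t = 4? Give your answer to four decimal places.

s_0''(t) = -1/2 + 0·(t - 3), so s_0''(4) = -1/2. On the right, s_1''(4) = 2c, so c = -1/4.

-0.2500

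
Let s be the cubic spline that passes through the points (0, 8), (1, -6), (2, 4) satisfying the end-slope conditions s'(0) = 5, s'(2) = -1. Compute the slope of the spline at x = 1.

Put m_i = s'' at the i-th knot. Here h = (1, 1) and Δ = (-14, 10), so the interior equations h_(i-1)·m_(i-1) + 2(h_(i-1)+h_i)·m_i + h_i·m_(i+1) = 6(Δ_i − Δ_(i-1)) read
  1·m_0 + 4·m_1 + 1·m_2 = 6(Δ_1 - Δ_0) = 144
Clamped end conditions give two more equations: 2h_0·m_0 + h_0·m_1 = 6(Δ_0 - s'(0)) = -114 and h_1·m_1 + 2h_1·m_2 = 6(s'(2) - Δ_1) = -66.
Solving: m_0 = -96, m_1 = 78, m_2 = -72.
On [1, 2], s'(x) = b_1 + 2c_1·(x - 1) + 3d_1·(x - 1)² with b_1 = Δ_1 - h_1(2m_1 + m_2)/6 = -4, c_1 = m_1/2 = 39, d_1 = (m_2 - m_1)/(6h_1) = -25. So s'(1) = -4.

-4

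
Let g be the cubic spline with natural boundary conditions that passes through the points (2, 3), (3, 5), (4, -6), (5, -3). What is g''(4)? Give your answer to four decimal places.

27.6000

Let M_i = g''(x_i). Step sizes h_i = 1, 1, 1; slopes of the chords Δ_i = (y_(i+1) - y_i)/h_i = 2, -11, 3.
  1·M_0 + 4·M_1 + 1·M_2 = 6(Δ_1 - Δ_0) = -78
  1·M_1 + 4·M_2 + 1·M_3 = 6(Δ_2 - Δ_1) = 84
Natural end conditions: M_0 = M_3 = 0.
Forward elimination and back-substitution give M_0 = 0, M_1 = -132/5, M_2 = 138/5, M_3 = 0.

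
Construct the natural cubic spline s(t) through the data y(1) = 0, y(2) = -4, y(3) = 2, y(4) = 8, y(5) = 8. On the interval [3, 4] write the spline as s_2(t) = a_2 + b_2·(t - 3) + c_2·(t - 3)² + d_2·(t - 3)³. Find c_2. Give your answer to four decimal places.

-0.8571

Put M_i = s'' at the i-th knot. Here h = (1, 1, 1, 1) and Δ = (-4, 6, 6, 0), so the interior equations h_(i-1)·M_(i-1) + 2(h_(i-1)+h_i)·M_i + h_i·M_(i+1) = 6(Δ_i − Δ_(i-1)) read
  1·M_0 + 4·M_1 + 1·M_2 = 6(Δ_1 - Δ_0) = 60
  1·M_1 + 4·M_2 + 1·M_3 = 6(Δ_2 - Δ_1) = 0
  1·M_2 + 4·M_3 + 1·M_4 = 6(Δ_3 - Δ_2) = -36
Natural end conditions: M_0 = M_4 = 0.
Solving the tridiagonal system: M_0 = 0, M_1 = 108/7, M_2 = -12/7, M_3 = -60/7, M_4 = 0.
On [3, 4], with s_2(t) = a_2 + b_2·(t - 3) + c_2·(t - 3)² + d_2·(t - 3)³: c_2 = M_2/2 = -6/7, d_2 = (M_3 - M_2)/(6h_2) = -8/7, b_2 = Δ_2 - h_2(2M_2 + M_3)/6 = 8.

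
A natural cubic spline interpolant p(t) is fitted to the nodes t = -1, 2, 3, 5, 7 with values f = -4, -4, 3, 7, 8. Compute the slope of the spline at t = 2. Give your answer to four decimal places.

6.0174

With M_i denoting the second derivative at x_i, h_i = 3, 1, 2, 2, and Δ_i = (y_(i+1) − y_i)/h_i = 0, 7, 2, 1/2:
  3·M_0 + 8·M_1 + 1·M_2 = 6(Δ_1 - Δ_0) = 42
  1·M_1 + 6·M_2 + 2·M_3 = 6(Δ_2 - Δ_1) = -30
  2·M_2 + 8·M_3 + 2·M_4 = 6(Δ_3 - Δ_2) = -9
Natural end conditions: M_0 = M_4 = 0.
Hence M_0 = 0, M_1 = 1035/172, M_2 = -264/43, M_3 = 141/344, M_4 = 0.
On [2, 3], p'(t) = b_1 + 2c_1·(t - 2) + 3d_1·(t - 2)² with b_1 = Δ_1 - h_1(2M_1 + M_2)/6 = 1035/172, c_1 = M_1/2 = 1035/344, d_1 = (M_2 - M_1)/(6h_1) = -697/344. So p'(2) = 1035/172.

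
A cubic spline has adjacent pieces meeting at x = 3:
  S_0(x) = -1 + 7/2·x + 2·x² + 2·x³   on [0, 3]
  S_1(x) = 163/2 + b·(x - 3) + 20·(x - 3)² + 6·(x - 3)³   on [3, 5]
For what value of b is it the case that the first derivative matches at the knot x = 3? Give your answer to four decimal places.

69.5000

S_0'(x) = 7/2 + 4·x + 6·x², so S_0'(3) = 139/2. On the right, S_1'(3) = b, so b = 139/2.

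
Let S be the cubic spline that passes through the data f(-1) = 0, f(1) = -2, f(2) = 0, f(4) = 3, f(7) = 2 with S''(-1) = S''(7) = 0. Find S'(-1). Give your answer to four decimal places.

-2.0389

With M_i denoting the second derivative at x_i, h_i = 2, 1, 2, 3, and Δ_i = (y_(i+1) − y_i)/h_i = -1, 2, 3/2, -1/3:
  2·M_0 + 6·M_1 + 1·M_2 = 6(Δ_1 - Δ_0) = 18
  1·M_1 + 6·M_2 + 2·M_3 = 6(Δ_2 - Δ_1) = -3
  2·M_2 + 10·M_3 + 3·M_4 = 6(Δ_3 - Δ_2) = -11
Natural end conditions: M_0 = M_4 = 0.
Solving: M_0 = 0, M_1 = 508/163, M_2 = -114/163, M_3 = -313/326, M_4 = 0.
On [-1, 1], S'(t) = b_0 + 2c_0·(t + 1) + 3d_0·(t + 1)² with b_0 = Δ_0 - h_0(2M_0 + M_1)/6 = -997/489, c_0 = M_0/2 = 0, d_0 = (M_1 - M_0)/(6h_0) = 127/489. So S'(-1) = -997/489.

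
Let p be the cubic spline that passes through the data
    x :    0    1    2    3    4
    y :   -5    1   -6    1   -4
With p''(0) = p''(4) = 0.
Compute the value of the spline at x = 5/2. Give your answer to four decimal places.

Let M_i = p''(x_i). Step sizes h_i = 1, 1, 1, 1; slopes of the chords Δ_i = (y_(i+1) - y_i)/h_i = 6, -7, 7, -5.
  1·M_0 + 4·M_1 + 1·M_2 = 6(Δ_1 - Δ_0) = -78
  1·M_1 + 4·M_2 + 1·M_3 = 6(Δ_2 - Δ_1) = 84
  1·M_2 + 4·M_3 + 1·M_4 = 6(Δ_3 - Δ_2) = -72
Natural end conditions: M_0 = M_4 = 0.
Solving the tridiagonal system: M_0 = 0, M_1 = -789/28, M_2 = 243/7, M_3 = -747/28, M_4 = 0.
On [2, 3], p(x) = -6 - 1/8·(x - 2) + 243/14·(x - 2)² - 573/56·(x - 2)³.
With (x - 2) = 1/2: p(5/2) = -1345/448.

-3.0022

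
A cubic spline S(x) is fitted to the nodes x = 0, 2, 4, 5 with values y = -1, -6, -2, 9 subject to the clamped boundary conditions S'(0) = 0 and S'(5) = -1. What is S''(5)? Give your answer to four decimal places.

-44.1304

Put σ_i = S'' at the i-th knot. Here h = (2, 2, 1) and Δ = (-5/2, 2, 11), so the interior equations h_(i-1)·σ_(i-1) + 2(h_(i-1)+h_i)·σ_i + h_i·σ_(i+1) = 6(Δ_i − Δ_(i-1)) read
  2·σ_0 + 8·σ_1 + 2·σ_2 = 6(Δ_1 - Δ_0) = 27
  2·σ_1 + 6·σ_2 + 1·σ_3 = 6(Δ_2 - Δ_1) = 54
Clamped end conditions give two more equations: 2h_0·σ_0 + h_0·σ_1 = 6(Δ_0 - S'(0)) = -15 and h_2·σ_2 + 2h_2·σ_3 = 6(S'(5) - Δ_2) = -72.
Solving: σ_0 = -179/46, σ_1 = 13/46, σ_2 = 374/23, σ_3 = -1015/23.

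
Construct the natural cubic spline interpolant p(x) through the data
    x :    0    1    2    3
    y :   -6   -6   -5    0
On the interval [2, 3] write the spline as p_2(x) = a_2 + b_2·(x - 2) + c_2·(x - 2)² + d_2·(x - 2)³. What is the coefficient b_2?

3

Let m_i = p''(x_i). Step sizes h_i = 1, 1, 1; slopes of the chords Δ_i = (y_(i+1) - y_i)/h_i = 0, 1, 5.
  1·m_0 + 4·m_1 + 1·m_2 = 6(Δ_1 - Δ_0) = 6
  1·m_1 + 4·m_2 + 1·m_3 = 6(Δ_2 - Δ_1) = 24
Natural end conditions: m_0 = m_3 = 0.
Forward elimination and back-substitution give m_0 = 0, m_1 = 0, m_2 = 6, m_3 = 0.
On [2, 3], with p_2(x) = a_2 + b_2·(x - 2) + c_2·(x - 2)² + d_2·(x - 2)³: c_2 = m_2/2 = 3, d_2 = (m_3 - m_2)/(6h_2) = -1, b_2 = Δ_2 - h_2(2m_2 + m_3)/6 = 3.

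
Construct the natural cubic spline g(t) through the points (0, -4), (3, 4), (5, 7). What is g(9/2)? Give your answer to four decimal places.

Write m_i for g''(x_i). With h_i = 3, 2 and divided differences Δ_i = 8/3, 3/2, the continuity of g' gives the tridiagonal system
  3·m_0 + 10·m_1 + 2·m_2 = 6(Δ_1 - Δ_0) = -7
Natural end conditions: m_0 = m_2 = 0.
Hence m_0 = 0, m_1 = -7/10, m_2 = 0.
On [3, 5], g(t) = 4 + 59/30·(t - 3) - 7/20·(t - 3)² + 7/120·(t - 3)³.
With (t - 3) = 3/2: g(9/2) = 407/64.

6.3594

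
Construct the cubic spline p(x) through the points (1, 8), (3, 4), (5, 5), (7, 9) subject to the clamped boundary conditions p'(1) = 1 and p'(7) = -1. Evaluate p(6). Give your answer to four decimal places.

7.9083

Write M_i for p''(x_i). With h_i = 2, 2, 2 and divided differences Δ_i = -2, 1/2, 2, the continuity of p' gives the tridiagonal system
  2·M_0 + 8·M_1 + 2·M_2 = 6(Δ_1 - Δ_0) = 15
  2·M_1 + 8·M_2 + 2·M_3 = 6(Δ_2 - Δ_1) = 9
Clamped end conditions give two more equations: 2h_0·M_0 + h_0·M_1 = 6(Δ_0 - p'(1)) = -18 and h_2·M_2 + 2h_2·M_3 = 6(p'(7) - Δ_2) = -18.
Solving: M_0 = -179/30, M_1 = 44/15, M_2 = 26/15, M_3 = -161/30.
On [5, 7], p(x) = 5 + 79/30·(x - 5) + 13/15·(x - 5)² - 71/120·(x - 5)³.
With (x - 5) = 1: p(6) = 949/120.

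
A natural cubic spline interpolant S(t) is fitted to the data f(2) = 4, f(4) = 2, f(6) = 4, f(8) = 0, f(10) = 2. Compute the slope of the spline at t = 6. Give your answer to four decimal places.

Write σ_i for S''(x_i). With h_i = 2, 2, 2, 2 and divided differences Δ_i = -1, 1, -2, 1, the continuity of S' gives the tridiagonal system
  2·σ_0 + 8·σ_1 + 2·σ_2 = 6(Δ_1 - Δ_0) = 12
  2·σ_1 + 8·σ_2 + 2·σ_3 = 6(Δ_2 - Δ_1) = -18
  2·σ_2 + 8·σ_3 + 2·σ_4 = 6(Δ_3 - Δ_2) = 18
Natural end conditions: σ_0 = σ_4 = 0.
Solving: σ_0 = 0, σ_1 = 135/56, σ_2 = -51/14, σ_3 = 177/56, σ_4 = 0.
On [6, 8], S'(t) = b_2 + 2c_2·(t - 6) + 3d_2·(t - 6)² with b_2 = Δ_2 - h_2(2σ_2 + σ_3)/6 = -5/8, c_2 = σ_2/2 = -51/28, d_2 = (σ_3 - σ_2)/(6h_2) = 127/224. So S'(6) = -5/8.

-0.6250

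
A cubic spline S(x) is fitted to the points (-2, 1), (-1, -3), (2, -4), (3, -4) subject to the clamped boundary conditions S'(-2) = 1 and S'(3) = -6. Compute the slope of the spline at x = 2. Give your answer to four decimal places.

Let σ_i = S''(x_i). Step sizes h_i = 1, 3, 1; slopes of the chords Δ_i = (y_(i+1) - y_i)/h_i = -4, -1/3, 0.
  1·σ_0 + 8·σ_1 + 3·σ_2 = 6(Δ_1 - Δ_0) = 22
  3·σ_1 + 8·σ_2 + 1·σ_3 = 6(Δ_2 - Δ_1) = 2
Clamped end conditions give two more equations: 2h_0·σ_0 + h_0·σ_1 = 6(Δ_0 - S'(-2)) = -30 and h_2·σ_2 + 2h_2·σ_3 = 6(S'(3) - Δ_2) = -36.
Solving the tridiagonal system: σ_0 = -1090/63, σ_1 = 290/63, σ_2 = 52/63, σ_3 = -1160/63.
On [2, 3], S'(x) = b_2 + 2c_2·(x - 2) + 3d_2·(x - 2)² with b_2 = Δ_2 - h_2(2σ_2 + σ_3)/6 = 176/63, c_2 = σ_2/2 = 26/63, d_2 = (σ_3 - σ_2)/(6h_2) = -202/63. So S'(2) = 176/63.

2.7937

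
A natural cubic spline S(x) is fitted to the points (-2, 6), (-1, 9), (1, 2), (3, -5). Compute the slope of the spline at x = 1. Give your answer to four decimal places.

Put m_i = S'' at the i-th knot. Here h = (1, 2, 2) and Δ = (3, -7/2, -7/2), so the interior equations h_(i-1)·m_(i-1) + 2(h_(i-1)+h_i)·m_i + h_i·m_(i+1) = 6(Δ_i − Δ_(i-1)) read
  1·m_0 + 6·m_1 + 2·m_2 = 6(Δ_1 - Δ_0) = -39
  2·m_1 + 8·m_2 + 2·m_3 = 6(Δ_2 - Δ_1) = 0
Natural end conditions: m_0 = m_3 = 0.
Solving the tridiagonal system: m_0 = 0, m_1 = -78/11, m_2 = 39/22, m_3 = 0.
On [1, 3], S'(x) = b_2 + 2c_2·(x - 1) + 3d_2·(x - 1)² with b_2 = Δ_2 - h_2(2m_2 + m_3)/6 = -103/22, c_2 = m_2/2 = 39/44, d_2 = (m_3 - m_2)/(6h_2) = -13/88. So S'(1) = -103/22.

-4.6818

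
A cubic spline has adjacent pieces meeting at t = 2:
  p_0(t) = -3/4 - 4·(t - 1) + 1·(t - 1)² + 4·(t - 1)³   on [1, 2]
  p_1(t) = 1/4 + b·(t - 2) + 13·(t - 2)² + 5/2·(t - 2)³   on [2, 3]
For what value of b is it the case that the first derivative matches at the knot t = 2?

p_0'(t) = -4 + 2·(t - 1) + 12·(t - 1)², so p_0'(2) = 10. On the right, p_1'(2) = b, so b = 10.

10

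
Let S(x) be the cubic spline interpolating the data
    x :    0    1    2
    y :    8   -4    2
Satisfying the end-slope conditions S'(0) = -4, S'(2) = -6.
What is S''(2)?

-64

Put M_i = S'' at the i-th knot. Here h = (1, 1) and Δ = (-12, 6), so the interior equations h_(i-1)·M_(i-1) + 2(h_(i-1)+h_i)·M_i + h_i·M_(i+1) = 6(Δ_i − Δ_(i-1)) read
  1·M_0 + 4·M_1 + 1·M_2 = 6(Δ_1 - Δ_0) = 108
Clamped end conditions give two more equations: 2h_0·M_0 + h_0·M_1 = 6(Δ_0 - S'(0)) = -48 and h_1·M_1 + 2h_1·M_2 = 6(S'(2) - Δ_1) = -72.
Solving: M_0 = -52, M_1 = 56, M_2 = -64.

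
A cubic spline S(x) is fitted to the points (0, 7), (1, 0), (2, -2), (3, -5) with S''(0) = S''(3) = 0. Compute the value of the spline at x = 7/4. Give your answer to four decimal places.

-1.6313

Put σ_i = S'' at the i-th knot. Here h = (1, 1, 1) and Δ = (-7, -2, -3), so the interior equations h_(i-1)·σ_(i-1) + 2(h_(i-1)+h_i)·σ_i + h_i·σ_(i+1) = 6(Δ_i − Δ_(i-1)) read
  1·σ_0 + 4·σ_1 + 1·σ_2 = 6(Δ_1 - Δ_0) = 30
  1·σ_1 + 4·σ_2 + 1·σ_3 = 6(Δ_2 - Δ_1) = -6
Natural end conditions: σ_0 = σ_3 = 0.
Solving: σ_0 = 0, σ_1 = 42/5, σ_2 = -18/5, σ_3 = 0.
On [1, 2], S(x) = 0 - 21/5·(x - 1) + 21/5·(x - 1)² - 2·(x - 1)³.
With (x - 1) = 3/4: S(7/4) = -261/160.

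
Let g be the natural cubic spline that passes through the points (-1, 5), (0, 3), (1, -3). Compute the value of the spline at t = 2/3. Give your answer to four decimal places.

-0.7037

Put m_i = g'' at the i-th knot. Here h = (1, 1) and Δ = (-2, -6), so the interior equations h_(i-1)·m_(i-1) + 2(h_(i-1)+h_i)·m_i + h_i·m_(i+1) = 6(Δ_i − Δ_(i-1)) read
  1·m_0 + 4·m_1 + 1·m_2 = 6(Δ_1 - Δ_0) = -24
Natural end conditions: m_0 = m_2 = 0.
Solving the tridiagonal system: m_0 = 0, m_1 = -6, m_2 = 0.
On [0, 1], g(t) = 3 - 4·t - 3·t² + 1·t³.
With t = 2/3: g(2/3) = -19/27.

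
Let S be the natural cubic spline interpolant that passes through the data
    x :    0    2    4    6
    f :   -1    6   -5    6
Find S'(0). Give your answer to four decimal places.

Put M_i = S'' at the i-th knot. Here h = (2, 2, 2) and Δ = (7/2, -11/2, 11/2), so the interior equations h_(i-1)·M_(i-1) + 2(h_(i-1)+h_i)·M_i + h_i·M_(i+1) = 6(Δ_i − Δ_(i-1)) read
  2·M_0 + 8·M_1 + 2·M_2 = 6(Δ_1 - Δ_0) = -54
  2·M_1 + 8·M_2 + 2·M_3 = 6(Δ_2 - Δ_1) = 66
Natural end conditions: M_0 = M_3 = 0.
Hence M_0 = 0, M_1 = -47/5, M_2 = 53/5, M_3 = 0.
On [0, 2], S'(x) = b_0 + 2c_0·x + 3d_0·x² with b_0 = Δ_0 - h_0(2M_0 + M_1)/6 = 199/30, c_0 = M_0/2 = 0, d_0 = (M_1 - M_0)/(6h_0) = -47/60. So S'(0) = 199/30.

6.6333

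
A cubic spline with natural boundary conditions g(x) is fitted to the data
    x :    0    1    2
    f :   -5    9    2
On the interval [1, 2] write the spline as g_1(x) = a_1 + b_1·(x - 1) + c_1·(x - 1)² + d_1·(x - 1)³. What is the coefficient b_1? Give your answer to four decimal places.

3.5000

Write σ_i for g''(x_i). With h_i = 1, 1 and divided differences Δ_i = 14, -7, the continuity of g' gives the tridiagonal system
  1·σ_0 + 4·σ_1 + 1·σ_2 = 6(Δ_1 - Δ_0) = -126
Natural end conditions: σ_0 = σ_2 = 0.
Solving: σ_0 = 0, σ_1 = -63/2, σ_2 = 0.
On [1, 2], with g_1(x) = a_1 + b_1·(x - 1) + c_1·(x - 1)² + d_1·(x - 1)³: c_1 = σ_1/2 = -63/4, d_1 = (σ_2 - σ_1)/(6h_1) = 21/4, b_1 = Δ_1 - h_1(2σ_1 + σ_2)/6 = 7/2.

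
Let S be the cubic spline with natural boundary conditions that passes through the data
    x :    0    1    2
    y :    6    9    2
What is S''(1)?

-15

Let σ_i = S''(x_i). Step sizes h_i = 1, 1; slopes of the chords Δ_i = (y_(i+1) - y_i)/h_i = 3, -7.
  1·σ_0 + 4·σ_1 + 1·σ_2 = 6(Δ_1 - Δ_0) = -60
Natural end conditions: σ_0 = σ_2 = 0.
Forward elimination and back-substitution give σ_0 = 0, σ_1 = -15, σ_2 = 0.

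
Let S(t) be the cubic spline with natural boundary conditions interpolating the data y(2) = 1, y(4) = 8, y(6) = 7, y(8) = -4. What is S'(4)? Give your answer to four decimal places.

2.0333

Put M_i = S'' at the i-th knot. Here h = (2, 2, 2) and Δ = (7/2, -1/2, -11/2), so the interior equations h_(i-1)·M_(i-1) + 2(h_(i-1)+h_i)·M_i + h_i·M_(i+1) = 6(Δ_i − Δ_(i-1)) read
  2·M_0 + 8·M_1 + 2·M_2 = 6(Δ_1 - Δ_0) = -24
  2·M_1 + 8·M_2 + 2·M_3 = 6(Δ_2 - Δ_1) = -30
Natural end conditions: M_0 = M_3 = 0.
Solving the tridiagonal system: M_0 = 0, M_1 = -11/5, M_2 = -16/5, M_3 = 0.
On [4, 6], S'(t) = b_1 + 2c_1·(t - 4) + 3d_1·(t - 4)² with b_1 = Δ_1 - h_1(2M_1 + M_2)/6 = 61/30, c_1 = M_1/2 = -11/10, d_1 = (M_2 - M_1)/(6h_1) = -1/12. So S'(4) = 61/30.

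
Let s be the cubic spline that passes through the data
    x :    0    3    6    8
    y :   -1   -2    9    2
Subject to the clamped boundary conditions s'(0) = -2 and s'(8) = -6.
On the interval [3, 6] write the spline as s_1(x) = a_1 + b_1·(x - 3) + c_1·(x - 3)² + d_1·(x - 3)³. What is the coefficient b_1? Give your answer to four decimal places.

With M_i denoting the second derivative at x_i, h_i = 3, 3, 2, and Δ_i = (y_(i+1) − y_i)/h_i = -1/3, 11/3, -7/2:
  3·M_0 + 12·M_1 + 3·M_2 = 6(Δ_1 - Δ_0) = 24
  3·M_1 + 10·M_2 + 2·M_3 = 6(Δ_2 - Δ_1) = -43
Clamped end conditions give two more equations: 2h_0·M_0 + h_0·M_1 = 6(Δ_0 - s'(0)) = 10 and h_2·M_2 + 2h_2·M_3 = 6(s'(8) - Δ_2) = -15.
Forward elimination and back-substitution give M_0 = 5/114, M_1 = 185/57, M_2 = -191/38, M_3 = -47/38.
On [3, 6], with s_1(x) = a_1 + b_1·(x - 3) + c_1·(x - 3)² + d_1·(x - 3)³: c_1 = M_1/2 = 185/114, d_1 = (M_2 - M_1)/(6h_1) = -943/2052, b_1 = Δ_1 - h_1(2M_1 + M_2)/6 = 223/76.

2.9342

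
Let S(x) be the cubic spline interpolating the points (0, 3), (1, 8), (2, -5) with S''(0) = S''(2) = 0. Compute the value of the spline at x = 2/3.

With σ_i denoting the second derivative at x_i, h_i = 1, 1, and Δ_i = (y_(i+1) − y_i)/h_i = 5, -13:
  1·σ_0 + 4·σ_1 + 1·σ_2 = 6(Δ_1 - Δ_0) = -108
Natural end conditions: σ_0 = σ_2 = 0.
Solving: σ_0 = 0, σ_1 = -27, σ_2 = 0.
On [0, 1], S(x) = 3 + 19/2·x + 0·x² - 9/2·x³.
With x = 2/3: S(2/3) = 8.

8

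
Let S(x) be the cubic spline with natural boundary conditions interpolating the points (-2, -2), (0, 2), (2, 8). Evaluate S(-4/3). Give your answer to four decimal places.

-0.8148

Let m_i = S''(x_i). Step sizes h_i = 2, 2; slopes of the chords Δ_i = (y_(i+1) - y_i)/h_i = 2, 3.
  2·m_0 + 8·m_1 + 2·m_2 = 6(Δ_1 - Δ_0) = 6
Natural end conditions: m_0 = m_2 = 0.
Hence m_0 = 0, m_1 = 3/4, m_2 = 0.
On [-2, 0], S(x) = -2 + 7/4·(x + 2) + 0·(x + 2)² + 1/16·(x + 2)³.
With (x + 2) = 2/3: S(-4/3) = -22/27.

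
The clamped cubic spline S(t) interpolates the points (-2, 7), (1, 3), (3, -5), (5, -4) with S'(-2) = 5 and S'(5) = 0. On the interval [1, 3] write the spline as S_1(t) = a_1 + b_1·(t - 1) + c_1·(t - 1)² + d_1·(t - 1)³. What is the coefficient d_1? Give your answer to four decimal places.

Put σ_i = S'' at the i-th knot. Here h = (3, 2, 2) and Δ = (-4/3, -4, 1/2), so the interior equations h_(i-1)·σ_(i-1) + 2(h_(i-1)+h_i)·σ_i + h_i·σ_(i+1) = 6(Δ_i − Δ_(i-1)) read
  3·σ_0 + 10·σ_1 + 2·σ_2 = 6(Δ_1 - Δ_0) = -16
  2·σ_1 + 8·σ_2 + 2·σ_3 = 6(Δ_2 - Δ_1) = 27
Clamped end conditions give two more equations: 2h_0·σ_0 + h_0·σ_1 = 6(Δ_0 - S'(-2)) = -38 and h_2·σ_2 + 2h_2·σ_3 = 6(S'(5) - Δ_2) = -3.
Forward elimination and back-substitution give σ_0 = -667/111, σ_1 = -24/37, σ_2 = 315/74, σ_3 = -213/74.
On [1, 3], with S_1(t) = a_1 + b_1·(t - 1) + c_1·(t - 1)² + d_1·(t - 1)³: c_1 = σ_1/2 = -12/37, d_1 = (σ_2 - σ_1)/(6h_1) = 121/296, b_1 = Δ_1 - h_1(2σ_1 + σ_2)/6 = -369/74.

0.4088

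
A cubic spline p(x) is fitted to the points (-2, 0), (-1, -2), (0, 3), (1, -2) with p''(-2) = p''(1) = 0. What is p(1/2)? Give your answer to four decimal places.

Let m_i = p''(x_i). Step sizes h_i = 1, 1, 1; slopes of the chords Δ_i = (y_(i+1) - y_i)/h_i = -2, 5, -5.
  1·m_0 + 4·m_1 + 1·m_2 = 6(Δ_1 - Δ_0) = 42
  1·m_1 + 4·m_2 + 1·m_3 = 6(Δ_2 - Δ_1) = -60
Natural end conditions: m_0 = m_3 = 0.
Solving the tridiagonal system: m_0 = 0, m_1 = 76/5, m_2 = -94/5, m_3 = 0.
On [0, 1], p(x) = 3 + 19/15·x - 47/5·x² + 47/15·x³.
With x = 1/2: p(1/2) = 67/40.

1.6750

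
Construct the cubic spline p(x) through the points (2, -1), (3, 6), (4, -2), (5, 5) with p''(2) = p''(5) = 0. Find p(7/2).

Let M_i = p''(x_i). Step sizes h_i = 1, 1, 1; slopes of the chords Δ_i = (y_(i+1) - y_i)/h_i = 7, -8, 7.
  1·M_0 + 4·M_1 + 1·M_2 = 6(Δ_1 - Δ_0) = -90
  1·M_1 + 4·M_2 + 1·M_3 = 6(Δ_2 - Δ_1) = 90
Natural end conditions: M_0 = M_3 = 0.
Solving the tridiagonal system: M_0 = 0, M_1 = -30, M_2 = 30, M_3 = 0.
On [3, 4], p(x) = 6 - 3·(x - 3) - 15·(x - 3)² + 10·(x - 3)³.
With (x - 3) = 1/2: p(7/2) = 2.

2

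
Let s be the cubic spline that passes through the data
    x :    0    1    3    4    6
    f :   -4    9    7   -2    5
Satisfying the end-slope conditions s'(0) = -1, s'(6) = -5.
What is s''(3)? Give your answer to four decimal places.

-4.3925

Write M_i for s''(x_i). With h_i = 1, 2, 1, 2 and divided differences Δ_i = 13, -1, -9, 7/2, the continuity of s' gives the tridiagonal system
  1·M_0 + 6·M_1 + 2·M_2 = 6(Δ_1 - Δ_0) = -84
  2·M_1 + 6·M_2 + 1·M_3 = 6(Δ_2 - Δ_1) = -48
  1·M_2 + 6·M_3 + 2·M_4 = 6(Δ_3 - Δ_2) = 75
Clamped end conditions give two more equations: 2h_0·M_0 + h_0·M_1 = 6(Δ_0 - s'(0)) = 84 and h_3·M_3 + 2h_3·M_4 = 6(s'(6) - Δ_3) = -51.
Solving the tridiagonal system: M_0 = 4897/93, M_1 = -1982/93, M_2 = -817/186, M_3 = 1951/93, M_4 = -8645/372.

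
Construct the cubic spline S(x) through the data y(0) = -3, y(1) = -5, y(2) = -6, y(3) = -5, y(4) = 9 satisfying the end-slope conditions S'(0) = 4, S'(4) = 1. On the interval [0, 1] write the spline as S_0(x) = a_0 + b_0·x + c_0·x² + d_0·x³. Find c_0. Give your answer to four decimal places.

Let m_i = S''(x_i). Step sizes h_i = 1, 1, 1, 1; slopes of the chords Δ_i = (y_(i+1) - y_i)/h_i = -2, -1, 1, 14.
  1·m_0 + 4·m_1 + 1·m_2 = 6(Δ_1 - Δ_0) = 6
  1·m_1 + 4·m_2 + 1·m_3 = 6(Δ_2 - Δ_1) = 12
  1·m_2 + 4·m_3 + 1·m_4 = 6(Δ_3 - Δ_2) = 78
Clamped end conditions give two more equations: 2h_0·m_0 + h_0·m_1 = 6(Δ_0 - S'(0)) = -36 and h_3·m_3 + 2h_3·m_4 = 6(S'(4) - Δ_3) = -78.
Solving: m_0 = -633/28, m_1 = 129/14, m_2 = -33/4, m_3 = 501/14, m_4 = -1593/28.
On [0, 1], with S_0(x) = a_0 + b_0·x + c_0·x² + d_0·x³: c_0 = m_0/2 = -633/56, d_0 = (m_1 - m_0)/(6h_0) = 297/56, b_0 = Δ_0 - h_0(2m_0 + m_1)/6 = 4.

-11.3036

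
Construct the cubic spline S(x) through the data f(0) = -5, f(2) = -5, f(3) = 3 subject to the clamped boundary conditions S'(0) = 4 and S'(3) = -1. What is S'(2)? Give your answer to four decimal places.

7.6667

Write m_i for S''(x_i). With h_i = 2, 1 and divided differences Δ_i = 0, 8, the continuity of S' gives the tridiagonal system
  2·m_0 + 6·m_1 + 1·m_2 = 6(Δ_1 - Δ_0) = 48
Clamped end conditions give two more equations: 2h_0·m_0 + h_0·m_1 = 6(Δ_0 - S'(0)) = -24 and h_1·m_1 + 2h_1·m_2 = 6(S'(3) - Δ_1) = -54.
Forward elimination and back-substitution give m_0 = -47/3, m_1 = 58/3, m_2 = -110/3.
On [2, 3], S'(x) = b_1 + 2c_1·(x - 2) + 3d_1·(x - 2)² with b_1 = Δ_1 - h_1(2m_1 + m_2)/6 = 23/3, c_1 = m_1/2 = 29/3, d_1 = (m_2 - m_1)/(6h_1) = -28/3. So S'(2) = 23/3.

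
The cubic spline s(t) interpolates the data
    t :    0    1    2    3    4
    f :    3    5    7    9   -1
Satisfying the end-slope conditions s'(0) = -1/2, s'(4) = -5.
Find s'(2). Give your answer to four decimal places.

3.8929

Write M_i for s''(x_i). With h_i = 1, 1, 1, 1 and divided differences Δ_i = 2, 2, 2, -10, the continuity of s' gives the tridiagonal system
  1·M_0 + 4·M_1 + 1·M_2 = 6(Δ_1 - Δ_0) = 0
  1·M_1 + 4·M_2 + 1·M_3 = 6(Δ_2 - Δ_1) = 0
  1·M_2 + 4·M_3 + 1·M_4 = 6(Δ_3 - Δ_2) = -72
Clamped end conditions give two more equations: 2h_0·M_0 + h_0·M_1 = 6(Δ_0 - s'(0)) = 15 and h_3·M_3 + 2h_3·M_4 = 6(s'(4) - Δ_3) = 30.
Solving: M_0 = 543/56, M_1 = -123/28, M_2 = 63/8, M_3 = -759/28, M_4 = 1599/56.
On [2, 3], s'(t) = b_2 + 2c_2·(t - 2) + 3d_2·(t - 2)² with b_2 = Δ_2 - h_2(2M_2 + M_3)/6 = 109/28, c_2 = M_2/2 = 63/16, d_2 = (M_3 - M_2)/(6h_2) = -653/112. So s'(2) = 109/28.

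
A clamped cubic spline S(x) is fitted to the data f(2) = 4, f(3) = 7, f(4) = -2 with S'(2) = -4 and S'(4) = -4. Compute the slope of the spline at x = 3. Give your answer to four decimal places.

-2.5000

Let σ_i = S''(x_i). Step sizes h_i = 1, 1; slopes of the chords Δ_i = (y_(i+1) - y_i)/h_i = 3, -9.
  1·σ_0 + 4·σ_1 + 1·σ_2 = 6(Δ_1 - Δ_0) = -72
Clamped end conditions give two more equations: 2h_0·σ_0 + h_0·σ_1 = 6(Δ_0 - S'(2)) = 42 and h_1·σ_1 + 2h_1·σ_2 = 6(S'(4) - Δ_1) = 30.
Forward elimination and back-substitution give σ_0 = 39, σ_1 = -36, σ_2 = 33.
On [3, 4], S'(x) = b_1 + 2c_1·(x - 3) + 3d_1·(x - 3)² with b_1 = Δ_1 - h_1(2σ_1 + σ_2)/6 = -5/2, c_1 = σ_1/2 = -18, d_1 = (σ_2 - σ_1)/(6h_1) = 23/2. So S'(3) = -5/2.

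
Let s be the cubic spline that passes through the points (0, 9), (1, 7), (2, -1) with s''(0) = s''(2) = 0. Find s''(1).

-9

Write M_i for s''(x_i). With h_i = 1, 1 and divided differences Δ_i = -2, -8, the continuity of s' gives the tridiagonal system
  1·M_0 + 4·M_1 + 1·M_2 = 6(Δ_1 - Δ_0) = -36
Natural end conditions: M_0 = M_2 = 0.
Solving: M_0 = 0, M_1 = -9, M_2 = 0.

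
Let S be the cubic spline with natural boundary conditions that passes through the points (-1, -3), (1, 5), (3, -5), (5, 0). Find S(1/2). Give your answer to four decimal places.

4.9031

With σ_i denoting the second derivative at x_i, h_i = 2, 2, 2, and Δ_i = (y_(i+1) − y_i)/h_i = 4, -5, 5/2:
  2·σ_0 + 8·σ_1 + 2·σ_2 = 6(Δ_1 - Δ_0) = -54
  2·σ_1 + 8·σ_2 + 2·σ_3 = 6(Δ_2 - Δ_1) = 45
Natural end conditions: σ_0 = σ_3 = 0.
Solving the tridiagonal system: σ_0 = 0, σ_1 = -87/10, σ_2 = 39/5, σ_3 = 0.
On [-1, 1], S(x) = -3 + 69/10·(x + 1) + 0·(x + 1)² - 29/40·(x + 1)³.
With (x + 1) = 3/2: S(1/2) = 1569/320.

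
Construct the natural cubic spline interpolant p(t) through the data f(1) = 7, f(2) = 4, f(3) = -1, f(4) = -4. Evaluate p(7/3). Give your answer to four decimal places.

2.3827

Let M_i = p''(x_i). Step sizes h_i = 1, 1, 1; slopes of the chords Δ_i = (y_(i+1) - y_i)/h_i = -3, -5, -3.
  1·M_0 + 4·M_1 + 1·M_2 = 6(Δ_1 - Δ_0) = -12
  1·M_1 + 4·M_2 + 1·M_3 = 6(Δ_2 - Δ_1) = 12
Natural end conditions: M_0 = M_3 = 0.
Solving: M_0 = 0, M_1 = -4, M_2 = 4, M_3 = 0.
On [2, 3], p(t) = 4 - 13/3·(t - 2) - 2·(t - 2)² + 4/3·(t - 2)³.
With (t - 2) = 1/3: p(7/3) = 193/81.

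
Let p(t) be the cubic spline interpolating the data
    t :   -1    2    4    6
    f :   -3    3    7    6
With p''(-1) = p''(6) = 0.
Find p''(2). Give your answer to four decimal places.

0.3947

With M_i denoting the second derivative at x_i, h_i = 3, 2, 2, and Δ_i = (y_(i+1) − y_i)/h_i = 2, 2, -1/2:
  3·M_0 + 10·M_1 + 2·M_2 = 6(Δ_1 - Δ_0) = 0
  2·M_1 + 8·M_2 + 2·M_3 = 6(Δ_2 - Δ_1) = -15
Natural end conditions: M_0 = M_3 = 0.
Forward elimination and back-substitution give M_0 = 0, M_1 = 15/38, M_2 = -75/38, M_3 = 0.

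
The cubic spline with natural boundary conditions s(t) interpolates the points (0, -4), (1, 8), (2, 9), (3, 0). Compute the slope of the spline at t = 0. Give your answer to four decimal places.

Put σ_i = s'' at the i-th knot. Here h = (1, 1, 1) and Δ = (12, 1, -9), so the interior equations h_(i-1)·σ_(i-1) + 2(h_(i-1)+h_i)·σ_i + h_i·σ_(i+1) = 6(Δ_i − Δ_(i-1)) read
  1·σ_0 + 4·σ_1 + 1·σ_2 = 6(Δ_1 - Δ_0) = -66
  1·σ_1 + 4·σ_2 + 1·σ_3 = 6(Δ_2 - Δ_1) = -60
Natural end conditions: σ_0 = σ_3 = 0.
Solving: σ_0 = 0, σ_1 = -68/5, σ_2 = -58/5, σ_3 = 0.
On [0, 1], s'(t) = b_0 + 2c_0·t + 3d_0·t² with b_0 = Δ_0 - h_0(2σ_0 + σ_1)/6 = 214/15, c_0 = σ_0/2 = 0, d_0 = (σ_1 - σ_0)/(6h_0) = -34/15. So s'(0) = 214/15.

14.2667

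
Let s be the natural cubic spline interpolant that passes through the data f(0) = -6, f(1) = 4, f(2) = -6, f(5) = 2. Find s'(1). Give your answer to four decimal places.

-1.1398

Let M_i = s''(x_i). Step sizes h_i = 1, 1, 3; slopes of the chords Δ_i = (y_(i+1) - y_i)/h_i = 10, -10, 8/3.
  1·M_0 + 4·M_1 + 1·M_2 = 6(Δ_1 - Δ_0) = -120
  1·M_1 + 8·M_2 + 3·M_3 = 6(Δ_2 - Δ_1) = 76
Natural end conditions: M_0 = M_3 = 0.
Solving the tridiagonal system: M_0 = 0, M_1 = -1036/31, M_2 = 424/31, M_3 = 0.
On [1, 2], s'(x) = b_1 + 2c_1·(x - 1) + 3d_1·(x - 1)² with b_1 = Δ_1 - h_1(2M_1 + M_2)/6 = -106/93, c_1 = M_1/2 = -518/31, d_1 = (M_2 - M_1)/(6h_1) = 730/93. So s'(1) = -106/93.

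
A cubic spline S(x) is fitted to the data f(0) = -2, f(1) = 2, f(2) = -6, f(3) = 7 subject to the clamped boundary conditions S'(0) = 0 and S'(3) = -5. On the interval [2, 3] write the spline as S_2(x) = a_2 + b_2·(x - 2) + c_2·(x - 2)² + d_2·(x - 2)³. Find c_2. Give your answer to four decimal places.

31.7333

Write M_i for S''(x_i). With h_i = 1, 1, 1 and divided differences Δ_i = 4, -8, 13, the continuity of S' gives the tridiagonal system
  1·M_0 + 4·M_1 + 1·M_2 = 6(Δ_1 - Δ_0) = -72
  1·M_1 + 4·M_2 + 1·M_3 = 6(Δ_2 - Δ_1) = 126
Clamped end conditions give two more equations: 2h_0·M_0 + h_0·M_1 = 6(Δ_0 - S'(0)) = 24 and h_2·M_2 + 2h_2·M_3 = 6(S'(3) - Δ_2) = -108.
Solving: M_0 = 496/15, M_1 = -632/15, M_2 = 952/15, M_3 = -1286/15.
On [2, 3], with S_2(x) = a_2 + b_2·(x - 2) + c_2·(x - 2)² + d_2·(x - 2)³: c_2 = M_2/2 = 476/15, d_2 = (M_3 - M_2)/(6h_2) = -373/15, b_2 = Δ_2 - h_2(2M_2 + M_3)/6 = 92/15.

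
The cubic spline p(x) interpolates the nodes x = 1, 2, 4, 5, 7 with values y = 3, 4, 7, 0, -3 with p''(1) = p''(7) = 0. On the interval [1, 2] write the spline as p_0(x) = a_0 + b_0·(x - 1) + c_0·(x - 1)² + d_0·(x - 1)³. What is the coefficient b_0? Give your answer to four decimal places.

Let σ_i = p''(x_i). Step sizes h_i = 1, 2, 1, 2; slopes of the chords Δ_i = (y_(i+1) - y_i)/h_i = 1, 3/2, -7, -3/2.
  1·σ_0 + 6·σ_1 + 2·σ_2 = 6(Δ_1 - Δ_0) = 3
  2·σ_1 + 6·σ_2 + 1·σ_3 = 6(Δ_2 - Δ_1) = -51
  1·σ_2 + 6·σ_3 + 2·σ_4 = 6(Δ_3 - Δ_2) = 33
Natural end conditions: σ_0 = σ_4 = 0.
Forward elimination and back-substitution give σ_0 = 0, σ_1 = 261/62, σ_2 = -345/31, σ_3 = 228/31, σ_4 = 0.
On [1, 2], with p_0(x) = a_0 + b_0·(x - 1) + c_0·(x - 1)² + d_0·(x - 1)³: c_0 = σ_0/2 = 0, d_0 = (σ_1 - σ_0)/(6h_0) = 87/124, b_0 = Δ_0 - h_0(2σ_0 + σ_1)/6 = 37/124.

0.2984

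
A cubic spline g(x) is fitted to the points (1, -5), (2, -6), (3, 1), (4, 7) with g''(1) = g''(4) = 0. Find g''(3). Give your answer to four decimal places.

-4.8000

Let M_i = g''(x_i). Step sizes h_i = 1, 1, 1; slopes of the chords Δ_i = (y_(i+1) - y_i)/h_i = -1, 7, 6.
  1·M_0 + 4·M_1 + 1·M_2 = 6(Δ_1 - Δ_0) = 48
  1·M_1 + 4·M_2 + 1·M_3 = 6(Δ_2 - Δ_1) = -6
Natural end conditions: M_0 = M_3 = 0.
Forward elimination and back-substitution give M_0 = 0, M_1 = 66/5, M_2 = -24/5, M_3 = 0.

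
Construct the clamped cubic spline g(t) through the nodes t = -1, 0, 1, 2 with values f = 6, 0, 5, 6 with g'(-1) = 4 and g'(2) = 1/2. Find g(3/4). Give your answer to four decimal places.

Let σ_i = g''(x_i). Step sizes h_i = 1, 1, 1; slopes of the chords Δ_i = (y_(i+1) - y_i)/h_i = -6, 5, 1.
  1·σ_0 + 4·σ_1 + 1·σ_2 = 6(Δ_1 - Δ_0) = 66
  1·σ_1 + 4·σ_2 + 1·σ_3 = 6(Δ_2 - Δ_1) = -24
Clamped end conditions give two more equations: 2h_0·σ_0 + h_0·σ_1 = 6(Δ_0 - g'(-1)) = -60 and h_2·σ_2 + 2h_2·σ_3 = 6(g'(2) - Δ_2) = -3.
Solving the tridiagonal system: σ_0 = -689/15, σ_1 = 478/15, σ_2 = -233/15, σ_3 = 94/15.
On [0, 1], g(t) = 0 - 91/30·t + 239/15·t² - 79/10·t³.
With t = 3/4: g(3/4) = 2147/640.

3.3547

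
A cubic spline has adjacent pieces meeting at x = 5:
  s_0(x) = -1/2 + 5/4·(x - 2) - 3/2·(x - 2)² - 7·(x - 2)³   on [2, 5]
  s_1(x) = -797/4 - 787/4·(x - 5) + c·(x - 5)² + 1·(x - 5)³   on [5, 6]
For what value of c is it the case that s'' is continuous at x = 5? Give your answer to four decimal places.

s_0''(x) = -3 - 42·(x - 2), so s_0''(5) = -129. On the right, s_1''(5) = 2c, so c = -129/2.

-64.5000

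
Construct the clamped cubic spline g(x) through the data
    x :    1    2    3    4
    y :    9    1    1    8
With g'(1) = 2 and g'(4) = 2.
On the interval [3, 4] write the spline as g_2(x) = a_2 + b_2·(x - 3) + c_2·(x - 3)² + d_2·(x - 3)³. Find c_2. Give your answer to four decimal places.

Write M_i for g''(x_i). With h_i = 1, 1, 1 and divided differences Δ_i = -8, 0, 7, the continuity of g' gives the tridiagonal system
  1·M_0 + 4·M_1 + 1·M_2 = 6(Δ_1 - Δ_0) = 48
  1·M_1 + 4·M_2 + 1·M_3 = 6(Δ_2 - Δ_1) = 42
Clamped end conditions give two more equations: 2h_0·M_0 + h_0·M_1 = 6(Δ_0 - g'(1)) = -60 and h_2·M_2 + 2h_2·M_3 = 6(g'(4) - Δ_2) = -30.
Forward elimination and back-substitution give M_0 = -198/5, M_1 = 96/5, M_2 = 54/5, M_3 = -102/5.
On [3, 4], with g_2(x) = a_2 + b_2·(x - 3) + c_2·(x - 3)² + d_2·(x - 3)³: c_2 = M_2/2 = 27/5, d_2 = (M_3 - M_2)/(6h_2) = -26/5, b_2 = Δ_2 - h_2(2M_2 + M_3)/6 = 34/5.

5.4000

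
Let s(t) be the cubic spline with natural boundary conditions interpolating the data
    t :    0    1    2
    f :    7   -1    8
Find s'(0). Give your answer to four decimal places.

With σ_i denoting the second derivative at x_i, h_i = 1, 1, and Δ_i = (y_(i+1) − y_i)/h_i = -8, 9:
  1·σ_0 + 4·σ_1 + 1·σ_2 = 6(Δ_1 - Δ_0) = 102
Natural end conditions: σ_0 = σ_2 = 0.
Hence σ_0 = 0, σ_1 = 51/2, σ_2 = 0.
On [0, 1], s'(t) = b_0 + 2c_0·t + 3d_0·t² with b_0 = Δ_0 - h_0(2σ_0 + σ_1)/6 = -49/4, c_0 = σ_0/2 = 0, d_0 = (σ_1 - σ_0)/(6h_0) = 17/4. So s'(0) = -49/4.

-12.2500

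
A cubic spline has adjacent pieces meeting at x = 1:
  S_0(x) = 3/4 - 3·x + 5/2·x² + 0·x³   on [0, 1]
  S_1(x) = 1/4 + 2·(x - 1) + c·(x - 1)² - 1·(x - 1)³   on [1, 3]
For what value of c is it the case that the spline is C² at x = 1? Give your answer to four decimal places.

S_0''(x) = 5 + 0·x, so S_0''(1) = 5. On the right, S_1''(1) = 2c, so c = 5/2.

2.5000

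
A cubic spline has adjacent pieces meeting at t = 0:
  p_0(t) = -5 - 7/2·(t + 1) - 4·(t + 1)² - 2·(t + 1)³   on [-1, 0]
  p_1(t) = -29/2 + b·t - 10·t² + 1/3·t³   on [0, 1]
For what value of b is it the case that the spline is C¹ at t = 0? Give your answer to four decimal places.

p_0'(t) = -7/2 - 8·(t + 1) - 6·(t + 1)², so p_0'(0) = -35/2. On the right, p_1'(0) = b, so b = -35/2.

-17.5000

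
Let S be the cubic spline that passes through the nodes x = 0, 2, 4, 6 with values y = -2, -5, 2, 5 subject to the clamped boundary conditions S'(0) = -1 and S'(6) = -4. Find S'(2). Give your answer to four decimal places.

Put m_i = S'' at the i-th knot. Here h = (2, 2, 2) and Δ = (-3/2, 7/2, 3/2), so the interior equations h_(i-1)·m_(i-1) + 2(h_(i-1)+h_i)·m_i + h_i·m_(i+1) = 6(Δ_i − Δ_(i-1)) read
  2·m_0 + 8·m_1 + 2·m_2 = 6(Δ_1 - Δ_0) = 30
  2·m_1 + 8·m_2 + 2·m_3 = 6(Δ_2 - Δ_1) = -12
Clamped end conditions give two more equations: 2h_0·m_0 + h_0·m_1 = 6(Δ_0 - S'(0)) = -3 and h_2·m_2 + 2h_2·m_3 = 6(S'(6) - Δ_2) = -33.
Forward elimination and back-substitution give m_0 = -31/10, m_1 = 47/10, m_2 = -7/10, m_3 = -79/10.
On [2, 4], S'(x) = b_1 + 2c_1·(x - 2) + 3d_1·(x - 2)² with b_1 = Δ_1 - h_1(2m_1 + m_2)/6 = 3/5, c_1 = m_1/2 = 47/20, d_1 = (m_2 - m_1)/(6h_1) = -9/20. So S'(2) = 3/5.

0.6000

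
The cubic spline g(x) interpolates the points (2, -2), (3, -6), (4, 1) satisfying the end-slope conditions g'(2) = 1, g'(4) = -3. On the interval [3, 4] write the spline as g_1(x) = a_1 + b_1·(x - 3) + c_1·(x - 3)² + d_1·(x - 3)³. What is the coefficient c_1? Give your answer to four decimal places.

Put σ_i = g'' at the i-th knot. Here h = (1, 1) and Δ = (-4, 7), so the interior equations h_(i-1)·σ_(i-1) + 2(h_(i-1)+h_i)·σ_i + h_i·σ_(i+1) = 6(Δ_i − Δ_(i-1)) read
  1·σ_0 + 4·σ_1 + 1·σ_2 = 6(Δ_1 - Δ_0) = 66
Clamped end conditions give two more equations: 2h_0·σ_0 + h_0·σ_1 = 6(Δ_0 - g'(2)) = -30 and h_1·σ_1 + 2h_1·σ_2 = 6(g'(4) - Δ_1) = -60.
Solving the tridiagonal system: σ_0 = -67/2, σ_1 = 37, σ_2 = -97/2.
On [3, 4], with g_1(x) = a_1 + b_1·(x - 3) + c_1·(x - 3)² + d_1·(x - 3)³: c_1 = σ_1/2 = 37/2, d_1 = (σ_2 - σ_1)/(6h_1) = -57/4, b_1 = Δ_1 - h_1(2σ_1 + σ_2)/6 = 11/4.

18.5000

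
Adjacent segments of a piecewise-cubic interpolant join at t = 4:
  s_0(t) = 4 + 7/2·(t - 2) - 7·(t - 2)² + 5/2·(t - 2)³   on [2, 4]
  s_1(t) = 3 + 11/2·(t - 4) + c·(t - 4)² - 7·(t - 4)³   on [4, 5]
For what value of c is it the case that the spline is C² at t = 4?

8

s_0''(t) = -14 + 15·(t - 2), so s_0''(4) = 16. On the right, s_1''(4) = 2c, so c = 8.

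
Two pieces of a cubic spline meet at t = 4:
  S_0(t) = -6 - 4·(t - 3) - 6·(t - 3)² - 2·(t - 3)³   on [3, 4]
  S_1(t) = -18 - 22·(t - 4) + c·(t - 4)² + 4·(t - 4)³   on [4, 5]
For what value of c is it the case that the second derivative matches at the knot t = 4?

S_0''(t) = -12 - 12·(t - 3), so S_0''(4) = -24. On the right, S_1''(4) = 2c, so c = -12.

-12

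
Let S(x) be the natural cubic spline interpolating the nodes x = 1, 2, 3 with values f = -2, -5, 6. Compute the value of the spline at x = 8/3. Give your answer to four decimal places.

1.2963

Write m_i for S''(x_i). With h_i = 1, 1 and divided differences Δ_i = -3, 11, the continuity of S' gives the tridiagonal system
  1·m_0 + 4·m_1 + 1·m_2 = 6(Δ_1 - Δ_0) = 84
Natural end conditions: m_0 = m_2 = 0.
Hence m_0 = 0, m_1 = 21, m_2 = 0.
On [2, 3], S(x) = -5 + 4·(x - 2) + 21/2·(x - 2)² - 7/2·(x - 2)³.
With (x - 2) = 2/3: S(8/3) = 35/27.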